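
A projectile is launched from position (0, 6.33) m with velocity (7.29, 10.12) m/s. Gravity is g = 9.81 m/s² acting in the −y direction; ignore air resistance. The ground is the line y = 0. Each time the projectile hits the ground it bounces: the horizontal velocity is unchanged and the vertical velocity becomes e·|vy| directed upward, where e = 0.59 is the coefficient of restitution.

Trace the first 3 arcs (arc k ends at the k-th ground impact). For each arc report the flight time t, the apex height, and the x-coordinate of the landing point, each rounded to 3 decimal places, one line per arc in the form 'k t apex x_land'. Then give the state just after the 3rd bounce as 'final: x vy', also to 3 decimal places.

1 2.566 11.550 18.707
2 1.811 4.021 31.907
3 1.068 1.400 39.695
final: 39.695 3.092

Arc 1: start y=6.330, vy=10.120 → t=2.566, apex=11.550, x_land=18.707, impact vy=-15.054
  bounce: vy ← 0.59·15.054 = 8.882
Arc 2: start y=0.000, vy=8.882 → t=1.811, apex=4.021, x_land=31.907, impact vy=-8.882
  bounce: vy ← 0.59·8.882 = 5.240
Arc 3: start y=0.000, vy=5.240 → t=1.068, apex=1.400, x_land=39.695, impact vy=-5.240
  bounce: vy ← 0.59·5.240 = 3.092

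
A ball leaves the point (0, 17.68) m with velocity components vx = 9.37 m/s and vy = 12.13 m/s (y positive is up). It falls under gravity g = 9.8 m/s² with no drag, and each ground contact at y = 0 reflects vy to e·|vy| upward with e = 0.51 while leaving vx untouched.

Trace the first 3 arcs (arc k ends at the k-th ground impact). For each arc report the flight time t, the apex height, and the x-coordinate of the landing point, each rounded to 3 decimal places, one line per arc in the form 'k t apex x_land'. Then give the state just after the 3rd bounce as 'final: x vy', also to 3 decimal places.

Arc 1: start y=17.680, vy=12.130 → t=3.505, apex=25.187, x_land=32.841, impact vy=-22.219
  bounce: vy ← 0.51·22.219 = 11.331
Arc 2: start y=0.000, vy=11.331 → t=2.313, apex=6.551, x_land=54.510, impact vy=-11.331
  bounce: vy ← 0.51·11.331 = 5.779
Arc 3: start y=0.000, vy=5.779 → t=1.179, apex=1.704, x_land=65.561, impact vy=-5.779
  bounce: vy ← 0.51·5.779 = 2.947

1 3.505 25.187 32.841
2 2.313 6.551 54.510
3 1.179 1.704 65.561
final: 65.561 2.947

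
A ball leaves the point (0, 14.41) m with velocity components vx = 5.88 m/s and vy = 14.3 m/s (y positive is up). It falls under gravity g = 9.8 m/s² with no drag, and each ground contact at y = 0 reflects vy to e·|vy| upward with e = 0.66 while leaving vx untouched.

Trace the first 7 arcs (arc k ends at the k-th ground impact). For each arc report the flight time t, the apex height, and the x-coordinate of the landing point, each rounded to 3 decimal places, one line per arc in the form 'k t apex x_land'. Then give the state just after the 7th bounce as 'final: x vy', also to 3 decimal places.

Arc 1: start y=14.410, vy=14.300 → t=3.711, apex=24.843, x_land=21.820, impact vy=-22.066
  bounce: vy ← 0.66·22.066 = 14.564
Arc 2: start y=0.000, vy=14.564 → t=2.972, apex=10.822, x_land=39.296, impact vy=-14.564
  bounce: vy ← 0.66·14.564 = 9.612
Arc 3: start y=0.000, vy=9.612 → t=1.962, apex=4.714, x_land=50.831, impact vy=-9.612
  bounce: vy ← 0.66·9.612 = 6.344
Arc 4: start y=0.000, vy=6.344 → t=1.295, apex=2.053, x_land=58.444, impact vy=-6.344
  bounce: vy ← 0.66·6.344 = 4.187
Arc 5: start y=0.000, vy=4.187 → t=0.854, apex=0.894, x_land=63.468, impact vy=-4.187
  bounce: vy ← 0.66·4.187 = 2.763
Arc 6: start y=0.000, vy=2.763 → t=0.564, apex=0.390, x_land=66.784, impact vy=-2.763
  bounce: vy ← 0.66·2.763 = 1.824
Arc 7: start y=0.000, vy=1.824 → t=0.372, apex=0.170, x_land=68.973, impact vy=-1.824
  bounce: vy ← 0.66·1.824 = 1.204

1 3.711 24.843 21.820
2 2.972 10.822 39.296
3 1.962 4.714 50.831
4 1.295 2.053 58.444
5 0.854 0.894 63.468
6 0.564 0.390 66.784
7 0.372 0.170 68.973
final: 68.973 1.204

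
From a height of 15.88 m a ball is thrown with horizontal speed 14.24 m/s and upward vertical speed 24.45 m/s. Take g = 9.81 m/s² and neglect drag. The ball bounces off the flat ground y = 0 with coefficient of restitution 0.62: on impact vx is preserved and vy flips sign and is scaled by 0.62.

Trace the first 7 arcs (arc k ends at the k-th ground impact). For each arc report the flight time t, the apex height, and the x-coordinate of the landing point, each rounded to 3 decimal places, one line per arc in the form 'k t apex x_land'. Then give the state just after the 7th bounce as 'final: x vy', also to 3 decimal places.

1 5.566 46.349 79.265
2 3.812 17.817 133.544
3 2.363 6.849 167.197
4 1.465 2.633 188.062
5 0.908 1.012 200.998
6 0.563 0.389 209.018
7 0.349 0.150 213.991
final: 213.991 1.062

Arc 1: start y=15.880, vy=24.450 → t=5.566, apex=46.349, x_land=79.265, impact vy=-30.156
  bounce: vy ← 0.62·30.156 = 18.697
Arc 2: start y=0.000, vy=18.697 → t=3.812, apex=17.817, x_land=133.544, impact vy=-18.697
  bounce: vy ← 0.62·18.697 = 11.592
Arc 3: start y=0.000, vy=11.592 → t=2.363, apex=6.849, x_land=167.197, impact vy=-11.592
  bounce: vy ← 0.62·11.592 = 7.187
Arc 4: start y=0.000, vy=7.187 → t=1.465, apex=2.633, x_land=188.062, impact vy=-7.187
  bounce: vy ← 0.62·7.187 = 4.456
Arc 5: start y=0.000, vy=4.456 → t=0.908, apex=1.012, x_land=200.998, impact vy=-4.456
  bounce: vy ← 0.62·4.456 = 2.763
Arc 6: start y=0.000, vy=2.763 → t=0.563, apex=0.389, x_land=209.018, impact vy=-2.763
  bounce: vy ← 0.62·2.763 = 1.713
Arc 7: start y=0.000, vy=1.713 → t=0.349, apex=0.150, x_land=213.991, impact vy=-1.713
  bounce: vy ← 0.62·1.713 = 1.062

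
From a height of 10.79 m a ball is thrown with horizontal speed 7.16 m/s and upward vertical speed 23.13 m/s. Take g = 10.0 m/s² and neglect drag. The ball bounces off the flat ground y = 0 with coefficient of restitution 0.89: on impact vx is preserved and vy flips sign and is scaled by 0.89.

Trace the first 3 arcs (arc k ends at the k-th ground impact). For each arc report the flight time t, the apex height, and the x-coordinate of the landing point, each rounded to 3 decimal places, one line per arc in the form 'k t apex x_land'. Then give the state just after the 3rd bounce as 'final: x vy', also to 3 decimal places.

1 5.053 37.540 36.180
2 4.877 29.735 71.102
3 4.341 23.553 102.182
final: 102.182 19.317

Arc 1: start y=10.790, vy=23.130 → t=5.053, apex=37.540, x_land=36.180, impact vy=-27.401
  bounce: vy ← 0.89·27.401 = 24.387
Arc 2: start y=0.000, vy=24.387 → t=4.877, apex=29.735, x_land=71.102, impact vy=-24.387
  bounce: vy ← 0.89·24.387 = 21.704
Arc 3: start y=0.000, vy=21.704 → t=4.341, apex=23.553, x_land=102.182, impact vy=-21.704
  bounce: vy ← 0.89·21.704 = 19.317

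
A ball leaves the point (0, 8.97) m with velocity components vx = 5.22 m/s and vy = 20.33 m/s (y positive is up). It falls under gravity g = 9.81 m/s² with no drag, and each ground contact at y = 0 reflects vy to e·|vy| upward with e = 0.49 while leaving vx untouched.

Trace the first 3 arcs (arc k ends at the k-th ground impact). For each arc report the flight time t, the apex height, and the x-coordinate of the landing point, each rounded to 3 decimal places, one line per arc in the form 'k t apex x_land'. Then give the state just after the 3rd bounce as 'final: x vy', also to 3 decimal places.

1 4.547 30.036 23.735
2 2.425 7.212 36.394
3 1.188 1.731 42.597
final: 42.597 2.856

Arc 1: start y=8.970, vy=20.330 → t=4.547, apex=30.036, x_land=23.735, impact vy=-24.276
  bounce: vy ← 0.49·24.276 = 11.895
Arc 2: start y=0.000, vy=11.895 → t=2.425, apex=7.212, x_land=36.394, impact vy=-11.895
  bounce: vy ← 0.49·11.895 = 5.829
Arc 3: start y=0.000, vy=5.829 → t=1.188, apex=1.731, x_land=42.597, impact vy=-5.829
  bounce: vy ← 0.49·5.829 = 2.856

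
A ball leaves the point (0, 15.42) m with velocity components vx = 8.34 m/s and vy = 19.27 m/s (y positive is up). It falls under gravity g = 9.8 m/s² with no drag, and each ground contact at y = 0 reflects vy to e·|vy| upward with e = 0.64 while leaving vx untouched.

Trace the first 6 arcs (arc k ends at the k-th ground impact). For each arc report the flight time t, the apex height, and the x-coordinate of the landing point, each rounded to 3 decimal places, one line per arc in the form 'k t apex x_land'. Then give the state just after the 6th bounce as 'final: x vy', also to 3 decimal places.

1 4.615 34.366 38.486
2 3.390 14.076 66.757
3 2.169 5.766 84.850
4 1.388 2.362 96.430
5 0.889 0.967 103.841
6 0.569 0.396 108.584
final: 108.584 1.783

Arc 1: start y=15.420, vy=19.270 → t=4.615, apex=34.366, x_land=38.486, impact vy=-25.953
  bounce: vy ← 0.64·25.953 = 16.610
Arc 2: start y=0.000, vy=16.610 → t=3.390, apex=14.076, x_land=66.757, impact vy=-16.610
  bounce: vy ← 0.64·16.610 = 10.630
Arc 3: start y=0.000, vy=10.630 → t=2.169, apex=5.766, x_land=84.850, impact vy=-10.630
  bounce: vy ← 0.64·10.630 = 6.803
Arc 4: start y=0.000, vy=6.803 → t=1.388, apex=2.362, x_land=96.430, impact vy=-6.803
  bounce: vy ← 0.64·6.803 = 4.354
Arc 5: start y=0.000, vy=4.354 → t=0.889, apex=0.967, x_land=103.841, impact vy=-4.354
  bounce: vy ← 0.64·4.354 = 2.787
Arc 6: start y=0.000, vy=2.787 → t=0.569, apex=0.396, x_land=108.584, impact vy=-2.787
  bounce: vy ← 0.64·2.787 = 1.783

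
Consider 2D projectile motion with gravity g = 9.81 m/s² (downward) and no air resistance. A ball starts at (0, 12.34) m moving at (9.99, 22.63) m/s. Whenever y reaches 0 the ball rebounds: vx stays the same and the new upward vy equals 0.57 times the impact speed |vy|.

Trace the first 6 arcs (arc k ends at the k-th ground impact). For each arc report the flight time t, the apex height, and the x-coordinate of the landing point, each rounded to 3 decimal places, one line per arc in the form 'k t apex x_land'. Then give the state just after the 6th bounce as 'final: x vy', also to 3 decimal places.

Arc 1: start y=12.340, vy=22.630 → t=5.106, apex=38.442, x_land=51.012, impact vy=-27.463
  bounce: vy ← 0.57·27.463 = 15.654
Arc 2: start y=0.000, vy=15.654 → t=3.191, apex=12.490, x_land=82.895, impact vy=-15.654
  bounce: vy ← 0.57·15.654 = 8.923
Arc 3: start y=0.000, vy=8.923 → t=1.819, apex=4.058, x_land=101.068, impact vy=-8.923
  bounce: vy ← 0.57·8.923 = 5.086
Arc 4: start y=0.000, vy=5.086 → t=1.037, apex=1.318, x_land=111.427, impact vy=-5.086
  bounce: vy ← 0.57·5.086 = 2.899
Arc 5: start y=0.000, vy=2.899 → t=0.591, apex=0.428, x_land=117.331, impact vy=-2.899
  bounce: vy ← 0.57·2.899 = 1.652
Arc 6: start y=0.000, vy=1.652 → t=0.337, apex=0.139, x_land=120.696, impact vy=-1.652
  bounce: vy ← 0.57·1.652 = 0.942

1 5.106 38.442 51.012
2 3.191 12.490 82.895
3 1.819 4.058 101.068
4 1.037 1.318 111.427
5 0.591 0.428 117.331
6 0.337 0.139 120.696
final: 120.696 0.942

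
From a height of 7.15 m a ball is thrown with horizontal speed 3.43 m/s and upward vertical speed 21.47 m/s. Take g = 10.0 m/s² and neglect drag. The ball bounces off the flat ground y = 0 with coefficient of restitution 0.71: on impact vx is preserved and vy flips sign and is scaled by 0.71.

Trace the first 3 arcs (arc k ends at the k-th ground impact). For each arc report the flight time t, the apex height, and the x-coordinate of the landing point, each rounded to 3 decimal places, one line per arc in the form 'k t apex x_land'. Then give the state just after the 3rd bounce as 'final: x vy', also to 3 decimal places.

1 4.605 30.198 15.794
2 3.490 15.223 27.763
3 2.478 7.674 36.262
final: 36.262 8.796

Arc 1: start y=7.150, vy=21.470 → t=4.605, apex=30.198, x_land=15.794, impact vy=-24.576
  bounce: vy ← 0.71·24.576 = 17.449
Arc 2: start y=0.000, vy=17.449 → t=3.490, apex=15.223, x_land=27.763, impact vy=-17.449
  bounce: vy ← 0.71·17.449 = 12.389
Arc 3: start y=0.000, vy=12.389 → t=2.478, apex=7.674, x_land=36.262, impact vy=-12.389
  bounce: vy ← 0.71·12.389 = 8.796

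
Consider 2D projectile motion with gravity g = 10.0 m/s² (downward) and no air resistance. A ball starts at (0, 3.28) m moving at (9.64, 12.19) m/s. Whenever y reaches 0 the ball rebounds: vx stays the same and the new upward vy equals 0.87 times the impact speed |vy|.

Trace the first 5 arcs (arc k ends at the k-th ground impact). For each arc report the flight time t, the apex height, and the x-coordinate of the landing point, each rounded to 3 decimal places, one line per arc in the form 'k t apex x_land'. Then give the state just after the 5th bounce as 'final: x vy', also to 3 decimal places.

1 2.683 10.710 25.860
2 2.547 8.106 50.409
3 2.216 6.136 71.766
4 1.927 4.644 90.347
5 1.677 3.515 106.513
final: 106.513 7.295

Arc 1: start y=3.280, vy=12.190 → t=2.683, apex=10.710, x_land=25.860, impact vy=-14.635
  bounce: vy ← 0.87·14.635 = 12.733
Arc 2: start y=0.000, vy=12.733 → t=2.547, apex=8.106, x_land=50.409, impact vy=-12.733
  bounce: vy ← 0.87·12.733 = 11.078
Arc 3: start y=0.000, vy=11.078 → t=2.216, apex=6.136, x_land=71.766, impact vy=-11.078
  bounce: vy ← 0.87·11.078 = 9.637
Arc 4: start y=0.000, vy=9.637 → t=1.927, apex=4.644, x_land=90.347, impact vy=-9.637
  bounce: vy ← 0.87·9.637 = 8.385
Arc 5: start y=0.000, vy=8.385 → t=1.677, apex=3.515, x_land=106.513, impact vy=-8.385
  bounce: vy ← 0.87·8.385 = 7.295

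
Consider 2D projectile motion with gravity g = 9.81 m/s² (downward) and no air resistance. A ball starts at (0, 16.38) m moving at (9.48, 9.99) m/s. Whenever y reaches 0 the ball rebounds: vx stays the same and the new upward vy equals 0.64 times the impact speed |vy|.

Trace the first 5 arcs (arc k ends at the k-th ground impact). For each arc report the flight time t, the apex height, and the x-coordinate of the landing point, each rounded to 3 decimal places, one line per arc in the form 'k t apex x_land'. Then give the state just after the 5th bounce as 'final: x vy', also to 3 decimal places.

Arc 1: start y=16.380, vy=9.990 → t=3.110, apex=21.467, x_land=29.486, impact vy=-20.523
  bounce: vy ← 0.64·20.523 = 13.134
Arc 2: start y=0.000, vy=13.134 → t=2.678, apex=8.793, x_land=54.871, impact vy=-13.134
  bounce: vy ← 0.64·13.134 = 8.406
Arc 3: start y=0.000, vy=8.406 → t=1.714, apex=3.602, x_land=71.118, impact vy=-8.406
  bounce: vy ← 0.64·8.406 = 5.380
Arc 4: start y=0.000, vy=5.380 → t=1.097, apex=1.475, x_land=81.516, impact vy=-5.380
  bounce: vy ← 0.64·5.380 = 3.443
Arc 5: start y=0.000, vy=3.443 → t=0.702, apex=0.604, x_land=88.170, impact vy=-3.443
  bounce: vy ← 0.64·3.443 = 2.204

1 3.110 21.467 29.486
2 2.678 8.793 54.871
3 1.714 3.602 71.118
4 1.097 1.475 81.516
5 0.702 0.604 88.170
final: 88.170 2.204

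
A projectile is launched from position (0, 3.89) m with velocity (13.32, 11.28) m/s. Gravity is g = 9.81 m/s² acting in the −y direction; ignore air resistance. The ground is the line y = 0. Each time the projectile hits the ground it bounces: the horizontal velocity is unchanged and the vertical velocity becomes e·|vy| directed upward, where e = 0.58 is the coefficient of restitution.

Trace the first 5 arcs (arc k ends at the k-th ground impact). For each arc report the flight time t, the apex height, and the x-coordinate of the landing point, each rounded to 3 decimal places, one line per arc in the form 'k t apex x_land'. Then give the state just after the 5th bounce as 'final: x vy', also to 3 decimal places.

1 2.604 10.375 34.688
2 1.687 3.490 57.160
3 0.979 1.174 70.194
4 0.568 0.395 77.753
5 0.329 0.133 82.138
final: 82.138 0.936

Arc 1: start y=3.890, vy=11.280 → t=2.604, apex=10.375, x_land=34.688, impact vy=-14.267
  bounce: vy ← 0.58·14.267 = 8.275
Arc 2: start y=0.000, vy=8.275 → t=1.687, apex=3.490, x_land=57.160, impact vy=-8.275
  bounce: vy ← 0.58·8.275 = 4.800
Arc 3: start y=0.000, vy=4.800 → t=0.979, apex=1.174, x_land=70.194, impact vy=-4.800
  bounce: vy ← 0.58·4.800 = 2.784
Arc 4: start y=0.000, vy=2.784 → t=0.568, apex=0.395, x_land=77.753, impact vy=-2.784
  bounce: vy ← 0.58·2.784 = 1.615
Arc 5: start y=0.000, vy=1.615 → t=0.329, apex=0.133, x_land=82.138, impact vy=-1.615
  bounce: vy ← 0.58·1.615 = 0.936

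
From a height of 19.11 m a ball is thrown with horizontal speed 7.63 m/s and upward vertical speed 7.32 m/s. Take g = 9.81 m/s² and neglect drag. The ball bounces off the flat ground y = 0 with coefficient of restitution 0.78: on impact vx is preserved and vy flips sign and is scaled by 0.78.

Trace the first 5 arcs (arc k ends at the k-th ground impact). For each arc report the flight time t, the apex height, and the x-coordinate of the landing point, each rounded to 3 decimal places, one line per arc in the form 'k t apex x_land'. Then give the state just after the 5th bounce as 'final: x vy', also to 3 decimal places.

Arc 1: start y=19.110, vy=7.320 → t=2.856, apex=21.841, x_land=21.794, impact vy=-20.701
  bounce: vy ← 0.78·20.701 = 16.147
Arc 2: start y=0.000, vy=16.147 → t=3.292, apex=13.288, x_land=46.911, impact vy=-16.147
  bounce: vy ← 0.78·16.147 = 12.594
Arc 3: start y=0.000, vy=12.594 → t=2.568, apex=8.084, x_land=66.502, impact vy=-12.594
  bounce: vy ← 0.78·12.594 = 9.824
Arc 4: start y=0.000, vy=9.824 → t=2.003, apex=4.919, x_land=81.783, impact vy=-9.824
  bounce: vy ← 0.78·9.824 = 7.662
Arc 5: start y=0.000, vy=7.662 → t=1.562, apex=2.992, x_land=93.702, impact vy=-7.662
  bounce: vy ← 0.78·7.662 = 5.977

1 2.856 21.841 21.794
2 3.292 13.288 46.911
3 2.568 8.084 66.502
4 2.003 4.919 81.783
5 1.562 2.992 93.702
final: 93.702 5.977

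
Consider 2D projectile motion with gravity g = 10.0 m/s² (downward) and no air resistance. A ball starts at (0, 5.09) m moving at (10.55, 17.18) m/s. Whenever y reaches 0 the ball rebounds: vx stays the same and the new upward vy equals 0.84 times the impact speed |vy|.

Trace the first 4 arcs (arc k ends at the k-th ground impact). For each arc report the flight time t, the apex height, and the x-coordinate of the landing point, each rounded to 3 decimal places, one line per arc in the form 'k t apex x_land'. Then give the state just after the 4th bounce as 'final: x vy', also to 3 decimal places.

Arc 1: start y=5.090, vy=17.180 → t=3.710, apex=19.848, x_land=39.144, impact vy=-19.924
  bounce: vy ← 0.84·19.924 = 16.736
Arc 2: start y=0.000, vy=16.736 → t=3.347, apex=14.004, x_land=74.457, impact vy=-16.736
  bounce: vy ← 0.84·16.736 = 14.058
Arc 3: start y=0.000, vy=14.058 → t=2.812, apex=9.882, x_land=104.120, impact vy=-14.058
  bounce: vy ← 0.84·14.058 = 11.809
Arc 4: start y=0.000, vy=11.809 → t=2.362, apex=6.972, x_land=129.036, impact vy=-11.809
  bounce: vy ← 0.84·11.809 = 9.919

1 3.710 19.848 39.144
2 3.347 14.004 74.457
3 2.812 9.882 104.120
4 2.362 6.972 129.036
final: 129.036 9.919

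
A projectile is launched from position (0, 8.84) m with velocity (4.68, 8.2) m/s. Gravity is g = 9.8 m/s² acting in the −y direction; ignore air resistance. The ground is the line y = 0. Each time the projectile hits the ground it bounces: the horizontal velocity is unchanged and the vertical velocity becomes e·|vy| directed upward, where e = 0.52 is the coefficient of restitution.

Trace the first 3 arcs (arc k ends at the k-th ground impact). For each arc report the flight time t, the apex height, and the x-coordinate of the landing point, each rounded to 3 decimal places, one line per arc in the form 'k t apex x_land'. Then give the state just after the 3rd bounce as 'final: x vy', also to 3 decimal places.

Arc 1: start y=8.840, vy=8.200 → t=2.419, apex=12.271, x_land=11.322, impact vy=-15.508
  bounce: vy ← 0.52·15.508 = 8.064
Arc 2: start y=0.000, vy=8.064 → t=1.646, apex=3.318, x_land=19.024, impact vy=-8.064
  bounce: vy ← 0.52·8.064 = 4.193
Arc 3: start y=0.000, vy=4.193 → t=0.856, apex=0.897, x_land=23.029, impact vy=-4.193
  bounce: vy ← 0.52·4.193 = 2.181

1 2.419 12.271 11.322
2 1.646 3.318 19.024
3 0.856 0.897 23.029
final: 23.029 2.181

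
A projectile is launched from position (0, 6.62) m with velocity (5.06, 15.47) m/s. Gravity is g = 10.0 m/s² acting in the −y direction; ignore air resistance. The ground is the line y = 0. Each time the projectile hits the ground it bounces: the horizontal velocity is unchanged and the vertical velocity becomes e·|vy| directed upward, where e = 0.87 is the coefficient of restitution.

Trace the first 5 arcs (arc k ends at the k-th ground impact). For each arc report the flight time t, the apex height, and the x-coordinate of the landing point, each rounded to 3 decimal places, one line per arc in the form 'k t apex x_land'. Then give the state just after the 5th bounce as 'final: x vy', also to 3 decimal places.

1 3.475 18.586 17.584
2 3.355 14.068 34.558
3 2.919 10.648 49.327
4 2.539 8.059 62.175
5 2.209 6.100 73.353
final: 73.353 9.610

Arc 1: start y=6.620, vy=15.470 → t=3.475, apex=18.586, x_land=17.584, impact vy=-19.280
  bounce: vy ← 0.87·19.280 = 16.774
Arc 2: start y=0.000, vy=16.774 → t=3.355, apex=14.068, x_land=34.558, impact vy=-16.774
  bounce: vy ← 0.87·16.774 = 14.593
Arc 3: start y=0.000, vy=14.593 → t=2.919, apex=10.648, x_land=49.327, impact vy=-14.593
  bounce: vy ← 0.87·14.593 = 12.696
Arc 4: start y=0.000, vy=12.696 → t=2.539, apex=8.059, x_land=62.175, impact vy=-12.696
  bounce: vy ← 0.87·12.696 = 11.046
Arc 5: start y=0.000, vy=11.046 → t=2.209, apex=6.100, x_land=73.353, impact vy=-11.046
  bounce: vy ← 0.87·11.046 = 9.610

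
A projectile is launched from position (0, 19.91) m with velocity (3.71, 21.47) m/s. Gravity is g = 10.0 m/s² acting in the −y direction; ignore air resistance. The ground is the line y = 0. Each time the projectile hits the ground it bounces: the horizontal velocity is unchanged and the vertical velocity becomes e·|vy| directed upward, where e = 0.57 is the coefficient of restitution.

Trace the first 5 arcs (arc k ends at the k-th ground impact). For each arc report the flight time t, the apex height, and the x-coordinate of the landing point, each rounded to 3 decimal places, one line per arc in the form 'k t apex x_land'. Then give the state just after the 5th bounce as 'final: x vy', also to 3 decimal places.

Arc 1: start y=19.910, vy=21.470 → t=5.078, apex=42.958, x_land=18.840, impact vy=-29.311
  bounce: vy ← 0.57·29.311 = 16.708
Arc 2: start y=0.000, vy=16.708 → t=3.342, apex=13.957, x_land=31.237, impact vy=-16.708
  bounce: vy ← 0.57·16.708 = 9.523
Arc 3: start y=0.000, vy=9.523 → t=1.905, apex=4.535, x_land=38.303, impact vy=-9.523
  bounce: vy ← 0.57·9.523 = 5.428
Arc 4: start y=0.000, vy=5.428 → t=1.086, apex=1.473, x_land=42.331, impact vy=-5.428
  bounce: vy ← 0.57·5.428 = 3.094
Arc 5: start y=0.000, vy=3.094 → t=0.619, apex=0.479, x_land=44.627, impact vy=-3.094
  bounce: vy ← 0.57·3.094 = 1.764

1 5.078 42.958 18.840
2 3.342 13.957 31.237
3 1.905 4.535 38.303
4 1.086 1.473 42.331
5 0.619 0.479 44.627
final: 44.627 1.764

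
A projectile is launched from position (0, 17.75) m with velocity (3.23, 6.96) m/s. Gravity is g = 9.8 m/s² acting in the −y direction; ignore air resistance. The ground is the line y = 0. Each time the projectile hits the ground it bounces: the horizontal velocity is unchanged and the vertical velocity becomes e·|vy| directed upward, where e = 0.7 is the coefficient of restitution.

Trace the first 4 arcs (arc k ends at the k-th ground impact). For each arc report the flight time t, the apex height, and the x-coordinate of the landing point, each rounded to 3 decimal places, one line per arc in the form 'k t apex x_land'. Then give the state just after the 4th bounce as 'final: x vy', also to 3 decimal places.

Arc 1: start y=17.750, vy=6.960 → t=2.742, apex=20.222, x_land=8.856, impact vy=-19.908
  bounce: vy ← 0.7·19.908 = 13.936
Arc 2: start y=0.000, vy=13.936 → t=2.844, apex=9.909, x_land=18.042, impact vy=-13.936
  bounce: vy ← 0.7·13.936 = 9.755
Arc 3: start y=0.000, vy=9.755 → t=1.991, apex=4.855, x_land=24.472, impact vy=-9.755
  bounce: vy ← 0.7·9.755 = 6.829
Arc 4: start y=0.000, vy=6.829 → t=1.394, apex=2.379, x_land=28.974, impact vy=-6.829
  bounce: vy ← 0.7·6.829 = 4.780

1 2.742 20.222 8.856
2 2.844 9.909 18.042
3 1.991 4.855 24.472
4 1.394 2.379 28.974
final: 28.974 4.780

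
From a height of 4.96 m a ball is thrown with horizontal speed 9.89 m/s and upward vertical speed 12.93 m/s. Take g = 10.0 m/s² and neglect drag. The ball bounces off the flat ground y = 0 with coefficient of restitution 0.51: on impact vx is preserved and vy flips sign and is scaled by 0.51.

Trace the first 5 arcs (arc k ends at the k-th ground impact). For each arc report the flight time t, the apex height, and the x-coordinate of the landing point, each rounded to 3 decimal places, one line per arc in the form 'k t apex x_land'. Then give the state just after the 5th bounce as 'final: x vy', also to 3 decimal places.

Arc 1: start y=4.960, vy=12.930 → t=2.925, apex=13.319, x_land=28.930, impact vy=-16.321
  bounce: vy ← 0.51·16.321 = 8.324
Arc 2: start y=0.000, vy=8.324 → t=1.665, apex=3.464, x_land=45.394, impact vy=-8.324
  bounce: vy ← 0.51·8.324 = 4.245
Arc 3: start y=0.000, vy=4.245 → t=0.849, apex=0.901, x_land=53.791, impact vy=-4.245
  bounce: vy ← 0.51·4.245 = 2.165
Arc 4: start y=0.000, vy=2.165 → t=0.433, apex=0.234, x_land=58.074, impact vy=-2.165
  bounce: vy ← 0.51·2.165 = 1.104
Arc 5: start y=0.000, vy=1.104 → t=0.221, apex=0.061, x_land=60.258, impact vy=-1.104
  bounce: vy ← 0.51·1.104 = 0.563

1 2.925 13.319 28.930
2 1.665 3.464 45.394
3 0.849 0.901 53.791
4 0.433 0.234 58.074
5 0.221 0.061 60.258
final: 60.258 0.563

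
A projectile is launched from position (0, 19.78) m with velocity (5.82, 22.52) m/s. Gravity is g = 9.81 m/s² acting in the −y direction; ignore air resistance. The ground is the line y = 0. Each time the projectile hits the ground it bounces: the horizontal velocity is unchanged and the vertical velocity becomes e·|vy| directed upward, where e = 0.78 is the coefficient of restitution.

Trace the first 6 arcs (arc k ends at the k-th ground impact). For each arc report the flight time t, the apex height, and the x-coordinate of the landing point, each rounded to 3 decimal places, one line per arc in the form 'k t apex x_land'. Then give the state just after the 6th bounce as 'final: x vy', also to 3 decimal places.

Arc 1: start y=19.780, vy=22.520 → t=5.346, apex=45.629, x_land=31.111, impact vy=-29.920
  bounce: vy ← 0.78·29.920 = 23.338
Arc 2: start y=0.000, vy=23.338 → t=4.758, apex=27.760, x_land=58.803, impact vy=-23.338
  bounce: vy ← 0.78·23.338 = 18.204
Arc 3: start y=0.000, vy=18.204 → t=3.711, apex=16.889, x_land=80.402, impact vy=-18.204
  bounce: vy ← 0.78·18.204 = 14.199
Arc 4: start y=0.000, vy=14.199 → t=2.895, apex=10.276, x_land=97.250, impact vy=-14.199
  bounce: vy ← 0.78·14.199 = 11.075
Arc 5: start y=0.000, vy=11.075 → t=2.258, apex=6.252, x_land=110.391, impact vy=-11.075
  bounce: vy ← 0.78·11.075 = 8.639
Arc 6: start y=0.000, vy=8.639 → t=1.761, apex=3.804, x_land=120.641, impact vy=-8.639
  bounce: vy ← 0.78·8.639 = 6.738

1 5.346 45.629 31.111
2 4.758 27.760 58.803
3 3.711 16.889 80.402
4 2.895 10.276 97.250
5 2.258 6.252 110.391
6 1.761 3.804 120.641
final: 120.641 6.738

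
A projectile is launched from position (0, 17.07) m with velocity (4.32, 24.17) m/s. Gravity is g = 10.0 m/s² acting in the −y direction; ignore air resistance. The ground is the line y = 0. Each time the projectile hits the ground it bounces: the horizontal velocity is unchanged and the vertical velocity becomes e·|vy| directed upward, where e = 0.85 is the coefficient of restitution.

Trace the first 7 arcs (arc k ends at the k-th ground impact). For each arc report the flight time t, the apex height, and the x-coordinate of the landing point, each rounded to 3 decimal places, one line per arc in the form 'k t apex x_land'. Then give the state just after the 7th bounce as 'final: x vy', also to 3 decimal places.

Arc 1: start y=17.070, vy=24.170 → t=5.459, apex=46.279, x_land=23.584, impact vy=-30.423
  bounce: vy ← 0.85·30.423 = 25.860
Arc 2: start y=0.000, vy=25.860 → t=5.172, apex=33.437, x_land=45.927, impact vy=-25.860
  bounce: vy ← 0.85·25.860 = 21.981
Arc 3: start y=0.000, vy=21.981 → t=4.396, apex=24.158, x_land=64.919, impact vy=-21.981
  bounce: vy ← 0.85·21.981 = 18.684
Arc 4: start y=0.000, vy=18.684 → t=3.737, apex=17.454, x_land=81.062, impact vy=-18.684
  bounce: vy ← 0.85·18.684 = 15.881
Arc 5: start y=0.000, vy=15.881 → t=3.176, apex=12.611, x_land=94.783, impact vy=-15.881
  bounce: vy ← 0.85·15.881 = 13.499
Arc 6: start y=0.000, vy=13.499 → t=2.700, apex=9.111, x_land=106.446, impact vy=-13.499
  bounce: vy ← 0.85·13.499 = 11.474
Arc 7: start y=0.000, vy=11.474 → t=2.295, apex=6.583, x_land=116.360, impact vy=-11.474
  bounce: vy ← 0.85·11.474 = 9.753

1 5.459 46.279 23.584
2 5.172 33.437 45.927
3 4.396 24.158 64.919
4 3.737 17.454 81.062
5 3.176 12.611 94.783
6 2.700 9.111 106.446
7 2.295 6.583 116.360
final: 116.360 9.753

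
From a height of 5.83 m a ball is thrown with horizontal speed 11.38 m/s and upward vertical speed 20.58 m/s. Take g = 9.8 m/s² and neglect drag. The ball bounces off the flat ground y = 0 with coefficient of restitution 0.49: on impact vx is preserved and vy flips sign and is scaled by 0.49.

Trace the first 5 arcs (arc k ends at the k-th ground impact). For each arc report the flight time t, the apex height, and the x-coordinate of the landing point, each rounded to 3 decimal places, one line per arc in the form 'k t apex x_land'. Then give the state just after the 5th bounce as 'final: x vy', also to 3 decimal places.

Arc 1: start y=5.830, vy=20.580 → t=4.466, apex=27.439, x_land=50.828, impact vy=-23.191
  bounce: vy ← 0.49·23.191 = 11.363
Arc 2: start y=0.000, vy=11.363 → t=2.319, apex=6.588, x_land=77.218, impact vy=-11.363
  bounce: vy ← 0.49·11.363 = 5.568
Arc 3: start y=0.000, vy=5.568 → t=1.136, apex=1.582, x_land=90.150, impact vy=-5.568
  bounce: vy ← 0.49·5.568 = 2.728
Arc 4: start y=0.000, vy=2.728 → t=0.557, apex=0.380, x_land=96.486, impact vy=-2.728
  bounce: vy ← 0.49·2.728 = 1.337
Arc 5: start y=0.000, vy=1.337 → t=0.273, apex=0.091, x_land=99.591, impact vy=-1.337
  bounce: vy ← 0.49·1.337 = 0.655

1 4.466 27.439 50.828
2 2.319 6.588 77.218
3 1.136 1.582 90.150
4 0.557 0.380 96.486
5 0.273 0.091 99.591
final: 99.591 0.655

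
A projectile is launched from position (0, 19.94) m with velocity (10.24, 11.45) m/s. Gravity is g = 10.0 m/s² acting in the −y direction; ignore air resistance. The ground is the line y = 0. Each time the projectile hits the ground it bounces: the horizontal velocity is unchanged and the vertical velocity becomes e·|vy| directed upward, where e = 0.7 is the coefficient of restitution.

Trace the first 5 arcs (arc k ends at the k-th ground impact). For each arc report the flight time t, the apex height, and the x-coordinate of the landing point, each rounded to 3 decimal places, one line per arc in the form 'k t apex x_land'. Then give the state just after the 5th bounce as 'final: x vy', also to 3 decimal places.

Arc 1: start y=19.940, vy=11.450 → t=3.447, apex=26.495, x_land=35.297, impact vy=-23.020
  bounce: vy ← 0.7·23.020 = 16.114
Arc 2: start y=0.000, vy=16.114 → t=3.223, apex=12.983, x_land=68.298, impact vy=-16.114
  bounce: vy ← 0.7·16.114 = 11.280
Arc 3: start y=0.000, vy=11.280 → t=2.256, apex=6.361, x_land=91.398, impact vy=-11.280
  bounce: vy ← 0.7·11.280 = 7.896
Arc 4: start y=0.000, vy=7.896 → t=1.579, apex=3.117, x_land=107.569, impact vy=-7.896
  bounce: vy ← 0.7·7.896 = 5.527
Arc 5: start y=0.000, vy=5.527 → t=1.105, apex=1.527, x_land=118.888, impact vy=-5.527
  bounce: vy ← 0.7·5.527 = 3.869

1 3.447 26.495 35.297
2 3.223 12.983 68.298
3 2.256 6.361 91.398
4 1.579 3.117 107.569
5 1.105 1.527 118.888
final: 118.888 3.869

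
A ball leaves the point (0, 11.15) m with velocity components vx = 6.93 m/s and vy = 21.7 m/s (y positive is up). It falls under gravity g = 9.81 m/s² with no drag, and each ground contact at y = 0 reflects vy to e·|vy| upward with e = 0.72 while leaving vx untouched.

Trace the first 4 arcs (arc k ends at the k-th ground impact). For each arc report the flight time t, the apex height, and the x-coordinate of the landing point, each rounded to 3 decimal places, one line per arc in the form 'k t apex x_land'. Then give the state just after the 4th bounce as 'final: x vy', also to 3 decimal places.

1 4.889 35.151 33.881
2 3.855 18.222 60.595
3 2.776 9.446 79.829
4 1.998 4.897 93.678
final: 93.678 7.057

Arc 1: start y=11.150, vy=21.700 → t=4.889, apex=35.151, x_land=33.881, impact vy=-26.261
  bounce: vy ← 0.72·26.261 = 18.908
Arc 2: start y=0.000, vy=18.908 → t=3.855, apex=18.222, x_land=60.595, impact vy=-18.908
  bounce: vy ← 0.72·18.908 = 13.614
Arc 3: start y=0.000, vy=13.614 → t=2.776, apex=9.446, x_land=79.829, impact vy=-13.614
  bounce: vy ← 0.72·13.614 = 9.802
Arc 4: start y=0.000, vy=9.802 → t=1.998, apex=4.897, x_land=93.678, impact vy=-9.802
  bounce: vy ← 0.72·9.802 = 7.057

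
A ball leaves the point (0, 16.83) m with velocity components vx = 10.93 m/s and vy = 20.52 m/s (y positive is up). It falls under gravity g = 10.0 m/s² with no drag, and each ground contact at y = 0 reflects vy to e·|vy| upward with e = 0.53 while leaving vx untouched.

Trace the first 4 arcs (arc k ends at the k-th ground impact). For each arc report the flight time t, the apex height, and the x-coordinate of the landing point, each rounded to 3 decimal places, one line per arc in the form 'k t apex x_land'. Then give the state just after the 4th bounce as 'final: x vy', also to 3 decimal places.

Arc 1: start y=16.830, vy=20.520 → t=4.805, apex=37.884, x_land=52.514, impact vy=-27.526
  bounce: vy ← 0.53·27.526 = 14.589
Arc 2: start y=0.000, vy=14.589 → t=2.918, apex=10.641, x_land=84.405, impact vy=-14.589
  bounce: vy ← 0.53·14.589 = 7.732
Arc 3: start y=0.000, vy=7.732 → t=1.546, apex=2.989, x_land=101.307, impact vy=-7.732
  bounce: vy ← 0.53·7.732 = 4.098
Arc 4: start y=0.000, vy=4.098 → t=0.820, apex=0.840, x_land=110.265, impact vy=-4.098
  bounce: vy ← 0.53·4.098 = 2.172

1 4.805 37.884 52.514
2 2.918 10.641 84.405
3 1.546 2.989 101.307
4 0.820 0.840 110.265
final: 110.265 2.172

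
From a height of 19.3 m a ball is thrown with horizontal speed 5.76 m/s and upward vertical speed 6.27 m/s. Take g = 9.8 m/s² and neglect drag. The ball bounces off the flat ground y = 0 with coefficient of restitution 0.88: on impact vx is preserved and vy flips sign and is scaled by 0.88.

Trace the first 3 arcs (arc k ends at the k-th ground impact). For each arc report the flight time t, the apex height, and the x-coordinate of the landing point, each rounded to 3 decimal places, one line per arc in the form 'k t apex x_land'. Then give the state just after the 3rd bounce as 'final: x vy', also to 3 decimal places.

Arc 1: start y=19.300, vy=6.270 → t=2.725, apex=21.306, x_land=15.696, impact vy=-20.435
  bounce: vy ← 0.88·20.435 = 17.983
Arc 2: start y=0.000, vy=17.983 → t=3.670, apex=16.499, x_land=36.835, impact vy=-17.983
  bounce: vy ← 0.88·17.983 = 15.825
Arc 3: start y=0.000, vy=15.825 → t=3.230, apex=12.777, x_land=55.437, impact vy=-15.825
  bounce: vy ← 0.88·15.825 = 13.926

1 2.725 21.306 15.696
2 3.670 16.499 36.835
3 3.230 12.777 55.437
final: 55.437 13.926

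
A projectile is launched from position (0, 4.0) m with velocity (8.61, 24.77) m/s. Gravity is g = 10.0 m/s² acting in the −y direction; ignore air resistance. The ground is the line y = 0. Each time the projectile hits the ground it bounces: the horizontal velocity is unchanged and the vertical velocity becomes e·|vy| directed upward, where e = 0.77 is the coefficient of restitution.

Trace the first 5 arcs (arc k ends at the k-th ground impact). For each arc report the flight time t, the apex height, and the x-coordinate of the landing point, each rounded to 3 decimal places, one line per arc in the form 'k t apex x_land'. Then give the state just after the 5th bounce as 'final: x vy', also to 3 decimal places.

1 5.111 34.678 44.002
2 4.056 20.560 78.921
3 3.123 12.190 105.809
4 2.405 7.228 126.512
5 1.852 4.285 142.454
final: 142.454 7.128

Arc 1: start y=4.000, vy=24.770 → t=5.111, apex=34.678, x_land=44.002, impact vy=-26.335
  bounce: vy ← 0.77·26.335 = 20.278
Arc 2: start y=0.000, vy=20.278 → t=4.056, apex=20.560, x_land=78.921, impact vy=-20.278
  bounce: vy ← 0.77·20.278 = 15.614
Arc 3: start y=0.000, vy=15.614 → t=3.123, apex=12.190, x_land=105.809, impact vy=-15.614
  bounce: vy ← 0.77·15.614 = 12.023
Arc 4: start y=0.000, vy=12.023 → t=2.405, apex=7.228, x_land=126.512, impact vy=-12.023
  bounce: vy ← 0.77·12.023 = 9.258
Arc 5: start y=0.000, vy=9.258 → t=1.852, apex=4.285, x_land=142.454, impact vy=-9.258
  bounce: vy ← 0.77·9.258 = 7.128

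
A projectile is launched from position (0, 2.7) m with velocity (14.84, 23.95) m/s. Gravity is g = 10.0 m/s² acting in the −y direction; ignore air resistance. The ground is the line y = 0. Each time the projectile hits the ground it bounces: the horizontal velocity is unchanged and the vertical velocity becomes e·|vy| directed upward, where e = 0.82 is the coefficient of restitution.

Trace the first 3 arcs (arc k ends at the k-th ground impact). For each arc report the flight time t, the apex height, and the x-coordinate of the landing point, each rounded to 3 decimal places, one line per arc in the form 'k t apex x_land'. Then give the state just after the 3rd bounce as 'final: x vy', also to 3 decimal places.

1 4.900 31.380 72.719
2 4.109 21.100 133.690
3 3.369 14.188 183.685
final: 183.685 13.813

Arc 1: start y=2.700, vy=23.950 → t=4.900, apex=31.380, x_land=72.719, impact vy=-25.052
  bounce: vy ← 0.82·25.052 = 20.543
Arc 2: start y=0.000, vy=20.543 → t=4.109, apex=21.100, x_land=133.690, impact vy=-20.543
  bounce: vy ← 0.82·20.543 = 16.845
Arc 3: start y=0.000, vy=16.845 → t=3.369, apex=14.188, x_land=183.685, impact vy=-16.845
  bounce: vy ← 0.82·16.845 = 13.813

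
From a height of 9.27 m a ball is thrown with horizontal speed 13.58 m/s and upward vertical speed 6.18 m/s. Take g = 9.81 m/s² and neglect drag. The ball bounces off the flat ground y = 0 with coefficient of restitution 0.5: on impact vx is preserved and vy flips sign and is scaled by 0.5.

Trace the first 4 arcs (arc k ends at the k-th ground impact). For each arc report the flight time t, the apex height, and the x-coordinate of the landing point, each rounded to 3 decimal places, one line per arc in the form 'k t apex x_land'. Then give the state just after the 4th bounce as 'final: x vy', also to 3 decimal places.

1 2.142 11.217 29.091
2 1.512 2.804 49.627
3 0.756 0.701 59.894
4 0.378 0.175 65.028
final: 65.028 0.927

Arc 1: start y=9.270, vy=6.180 → t=2.142, apex=11.217, x_land=29.091, impact vy=-14.835
  bounce: vy ← 0.5·14.835 = 7.417
Arc 2: start y=0.000, vy=7.417 → t=1.512, apex=2.804, x_land=49.627, impact vy=-7.417
  bounce: vy ← 0.5·7.417 = 3.709
Arc 3: start y=0.000, vy=3.709 → t=0.756, apex=0.701, x_land=59.894, impact vy=-3.709
  bounce: vy ← 0.5·3.709 = 1.854
Arc 4: start y=0.000, vy=1.854 → t=0.378, apex=0.175, x_land=65.028, impact vy=-1.854
  bounce: vy ← 0.5·1.854 = 0.927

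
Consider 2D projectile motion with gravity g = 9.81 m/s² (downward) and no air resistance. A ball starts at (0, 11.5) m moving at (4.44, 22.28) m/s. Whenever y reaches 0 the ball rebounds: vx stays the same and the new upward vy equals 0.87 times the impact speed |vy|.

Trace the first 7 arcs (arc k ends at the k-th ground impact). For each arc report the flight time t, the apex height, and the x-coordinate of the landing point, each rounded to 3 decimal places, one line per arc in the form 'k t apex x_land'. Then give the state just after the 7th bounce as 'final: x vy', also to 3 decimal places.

1 5.010 36.801 22.246
2 4.766 27.854 43.407
3 4.146 21.083 61.817
4 3.607 15.958 77.834
5 3.138 12.078 91.769
6 2.730 9.142 103.892
7 2.375 6.920 114.439
final: 114.439 10.137

Arc 1: start y=11.500, vy=22.280 → t=5.010, apex=36.801, x_land=22.246, impact vy=-26.871
  bounce: vy ← 0.87·26.871 = 23.377
Arc 2: start y=0.000, vy=23.377 → t=4.766, apex=27.854, x_land=43.407, impact vy=-23.377
  bounce: vy ← 0.87·23.377 = 20.338
Arc 3: start y=0.000, vy=20.338 → t=4.146, apex=21.083, x_land=61.817, impact vy=-20.338
  bounce: vy ← 0.87·20.338 = 17.694
Arc 4: start y=0.000, vy=17.694 → t=3.607, apex=15.958, x_land=77.834, impact vy=-17.694
  bounce: vy ← 0.87·17.694 = 15.394
Arc 5: start y=0.000, vy=15.394 → t=3.138, apex=12.078, x_land=91.769, impact vy=-15.394
  bounce: vy ← 0.87·15.394 = 13.393
Arc 6: start y=0.000, vy=13.393 → t=2.730, apex=9.142, x_land=103.892, impact vy=-13.393
  bounce: vy ← 0.87·13.393 = 11.652
Arc 7: start y=0.000, vy=11.652 → t=2.375, apex=6.920, x_land=114.439, impact vy=-11.652
  bounce: vy ← 0.87·11.652 = 10.137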